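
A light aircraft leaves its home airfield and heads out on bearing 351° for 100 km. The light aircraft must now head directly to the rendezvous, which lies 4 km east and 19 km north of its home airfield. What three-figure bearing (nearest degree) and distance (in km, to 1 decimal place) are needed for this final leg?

Leg 1 (351°, 100 km): east 100 sin 351° = -15.64, north 100 cos 351° = 98.77
Current position: (-15.64, 98.77). Target: (4, 19). Remaining: Δeast = 19.64, Δnorth = -79.77.
Bearing = atan2(19.64, -79.77) mod 360° = 166.17°; distance = √((19.64)² + (-79.77)²) = 82.152 km.

166°, 82.2 km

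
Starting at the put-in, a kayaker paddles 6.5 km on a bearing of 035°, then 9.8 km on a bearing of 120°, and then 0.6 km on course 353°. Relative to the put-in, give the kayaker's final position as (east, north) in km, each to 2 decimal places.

Leg 1 (035°, 6.5 km): east 6.5 sin 35° = 3.73, north 6.5 cos 35° = 5.32
Leg 2 (120°, 9.8 km): east 9.8 sin 120° = 8.49, north 9.8 cos 120° = -4.90
Leg 3 (353°, 0.6 km): east 0.6 sin 353° = -0.07, north 0.6 cos 353° = 0.60
Summing: 12.14 km east, 1.02 km north → (12.14, 1.02).

(12.14, 1.02)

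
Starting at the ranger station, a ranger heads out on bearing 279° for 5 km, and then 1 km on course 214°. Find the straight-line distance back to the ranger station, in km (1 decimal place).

5.5 km

Leg 1 (279°, 5 km): east 5 sin 279° = -4.94, north 5 cos 279° = 0.78
Leg 2 (214°, 1 km): east 1 sin 214° = -0.56, north 1 cos 214° = -0.83
Net: -5.50 east, -0.05 north. Distance = √((-5.50)² + (-0.05)²) = 5.498 km.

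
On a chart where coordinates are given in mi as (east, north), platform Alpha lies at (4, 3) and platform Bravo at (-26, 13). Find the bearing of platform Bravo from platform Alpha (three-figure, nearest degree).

288°

Δeast = -26 − 4 = -30.00; Δnorth = 13 − 3 = 10.00.
Bearing = atan2(Δeast, Δnorth) mod 360° = 288.43° ≈ 288°.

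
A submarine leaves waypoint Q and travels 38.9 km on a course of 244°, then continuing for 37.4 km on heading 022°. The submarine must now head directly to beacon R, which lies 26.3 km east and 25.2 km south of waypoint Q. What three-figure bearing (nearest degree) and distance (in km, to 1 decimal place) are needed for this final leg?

Leg 1 (244°, 38.9 km): east 38.9 sin 244° = -34.96, north 38.9 cos 244° = -17.05
Leg 2 (022°, 37.4 km): east 37.4 sin 22° = 14.01, north 37.4 cos 22° = 34.68
Current position: (-20.95, 17.62). Target: (26.3, -25.2). Remaining: Δeast = 47.25, Δnorth = -42.82.
Bearing = atan2(47.25, -42.82) mod 360° = 132.19°; distance = √((47.25)² + (-42.82)²) = 63.771 km.

132°, 63.8 km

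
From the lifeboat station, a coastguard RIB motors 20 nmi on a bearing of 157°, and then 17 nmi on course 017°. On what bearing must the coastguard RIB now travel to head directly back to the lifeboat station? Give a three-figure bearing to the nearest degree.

Leg 1 (157°, 20 nmi): east 20 sin 157° = 7.81, north 20 cos 157° = -18.41
Leg 2 (017°, 17 nmi): east 17 sin 17° = 4.97, north 17 cos 17° = 16.26
Net displacement: 12.78 east, -2.15 north. Direction back to start is (-12.78, 2.15): bearing = atan2(-12.78, 2.15) mod 360° = 279.56° ≈ 280°.

280°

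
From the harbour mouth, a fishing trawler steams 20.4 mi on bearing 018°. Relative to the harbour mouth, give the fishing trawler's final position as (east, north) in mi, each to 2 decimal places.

(6.30, 19.40)

Leg 1 (018°, 20.4 mi): east 20.4 sin 18° = 6.30, north 20.4 cos 18° = 19.40
Summing: 6.30 mi east, 19.40 mi north → (6.30, 19.40).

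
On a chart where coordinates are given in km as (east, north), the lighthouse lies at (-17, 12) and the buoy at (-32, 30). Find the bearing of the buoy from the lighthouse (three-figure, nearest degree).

Δeast = -32 − -17 = -15.00; Δnorth = 30 − 12 = 18.00.
Bearing = atan2(Δeast, Δnorth) mod 360° = 320.19° ≈ 320°.

320°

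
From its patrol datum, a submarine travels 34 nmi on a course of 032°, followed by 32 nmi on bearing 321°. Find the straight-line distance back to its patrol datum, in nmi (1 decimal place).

Leg 1 (032°, 34 nmi): east 34 sin 32° = 18.02, north 34 cos 32° = 28.83
Leg 2 (321°, 32 nmi): east 32 sin 321° = -20.14, north 32 cos 321° = 24.87
Net: -2.12 east, 53.70 north. Distance = √((-2.12)² + (53.70)²) = 53.744 nmi.

53.7 nmi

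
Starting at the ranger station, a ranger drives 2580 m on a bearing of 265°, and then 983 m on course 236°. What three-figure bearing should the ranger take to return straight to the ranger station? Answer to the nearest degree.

Leg 1 (265°, 2580 m): east 2580 sin 265° = -2570.18, north 2580 cos 265° = -224.86
Leg 2 (236°, 983 m): east 983 sin 236° = -814.94, north 983 cos 236° = -549.69
Net displacement: -3385.13 east, -774.55 north. Direction back to start is (3385.13, 774.55): bearing = atan2(3385.13, 774.55) mod 360° = 77.11° ≈ 077°.

077°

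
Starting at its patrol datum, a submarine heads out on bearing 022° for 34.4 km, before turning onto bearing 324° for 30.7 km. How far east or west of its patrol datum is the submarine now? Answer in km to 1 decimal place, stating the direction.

5.2 km west

Leg 1 (022°, 34.4 km): east 34.4 sin 22° = 12.89, north 34.4 cos 22° = 31.90
Leg 2 (324°, 30.7 km): east 30.7 sin 324° = -18.05, north 30.7 cos 324° = 24.84
Net east component: -5.16 km.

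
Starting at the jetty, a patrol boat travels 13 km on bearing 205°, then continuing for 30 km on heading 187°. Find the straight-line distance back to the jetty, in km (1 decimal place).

Leg 1 (205°, 13 km): east 13 sin 205° = -5.49, north 13 cos 205° = -11.78
Leg 2 (187°, 30 km): east 30 sin 187° = -3.66, north 30 cos 187° = -29.78
Net: -9.15 east, -41.56 north. Distance = √((-9.15)² + (-41.56)²) = 42.554 km.

42.6 km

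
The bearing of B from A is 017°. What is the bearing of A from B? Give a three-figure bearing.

Back-bearing = 017° + 180° = 197°.

197°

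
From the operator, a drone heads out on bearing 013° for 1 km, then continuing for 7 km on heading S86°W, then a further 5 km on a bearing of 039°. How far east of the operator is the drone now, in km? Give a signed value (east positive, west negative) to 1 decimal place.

Leg 1 (013°, 1 km): east 1 sin 13° = 0.22, north 1 cos 13° = 0.97
Leg 2 (S86°W, 7 km): east 7 sin 266° = -6.98, north 7 cos 266° = -0.49
Leg 3 (039°, 5 km): east 5 sin 39° = 3.15, north 5 cos 39° = 3.89
Net east component: -3.61 km.

-3.6 km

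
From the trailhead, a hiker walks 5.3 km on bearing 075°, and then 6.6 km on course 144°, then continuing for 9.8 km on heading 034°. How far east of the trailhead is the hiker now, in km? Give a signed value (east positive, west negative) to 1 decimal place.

Leg 1 (075°, 5.3 km): east 5.3 sin 75° = 5.12, north 5.3 cos 75° = 1.37
Leg 2 (144°, 6.6 km): east 6.6 sin 144° = 3.88, north 6.6 cos 144° = -5.34
Leg 3 (034°, 9.8 km): east 9.8 sin 34° = 5.48, north 9.8 cos 34° = 8.12
Net east component: 14.48 km.

14.5 km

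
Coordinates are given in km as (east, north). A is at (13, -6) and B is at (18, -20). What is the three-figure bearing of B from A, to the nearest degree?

160°

Δeast = 18 − 13 = 5.00; Δnorth = -20 − -6 = -14.00.
Bearing = atan2(Δeast, Δnorth) mod 360° = 160.35° ≈ 160°.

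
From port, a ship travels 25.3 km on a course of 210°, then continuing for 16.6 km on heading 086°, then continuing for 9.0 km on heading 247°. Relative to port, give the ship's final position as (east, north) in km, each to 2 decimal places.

Leg 1 (210°, 25.3 km): east 25.3 sin 210° = -12.65, north 25.3 cos 210° = -21.91
Leg 2 (086°, 16.6 km): east 16.6 sin 86° = 16.56, north 16.6 cos 86° = 1.16
Leg 3 (247°, 9.0 km): east 9.0 sin 247° = -8.28, north 9.0 cos 247° = -3.52
Summing: -4.37 km east, -24.27 km north → (-4.37, -24.27).

(-4.37, -24.27)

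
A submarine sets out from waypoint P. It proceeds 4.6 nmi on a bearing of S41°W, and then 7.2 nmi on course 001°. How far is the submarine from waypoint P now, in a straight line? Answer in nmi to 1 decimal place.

Leg 1 (S41°W, 4.6 nmi): east 4.6 sin 221° = -3.02, north 4.6 cos 221° = -3.47
Leg 2 (001°, 7.2 nmi): east 7.2 sin 1° = 0.13, north 7.2 cos 1° = 7.20
Net: -2.89 east, 3.73 north. Distance = √((-2.89)² + (3.73)²) = 4.718 nmi.

4.7 nmi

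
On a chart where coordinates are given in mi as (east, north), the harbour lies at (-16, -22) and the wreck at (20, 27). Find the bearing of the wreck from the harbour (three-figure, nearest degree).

Δeast = 20 − -16 = 36.00; Δnorth = 27 − -22 = 49.00.
Bearing = atan2(Δeast, Δnorth) mod 360° = 36.30° ≈ 036°.

036°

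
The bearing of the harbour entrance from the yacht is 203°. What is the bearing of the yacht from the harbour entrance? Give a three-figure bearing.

Back-bearing = 203° − 180° = 023°.

023°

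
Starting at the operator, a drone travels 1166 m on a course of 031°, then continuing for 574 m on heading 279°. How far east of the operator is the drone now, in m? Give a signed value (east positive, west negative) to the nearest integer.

Leg 1 (031°, 1166 m): east 1166 sin 31° = 600.53, north 1166 cos 31° = 999.46
Leg 2 (279°, 574 m): east 574 sin 279° = -566.93, north 574 cos 279° = 89.79
Net east component: 33.60 m.

34 m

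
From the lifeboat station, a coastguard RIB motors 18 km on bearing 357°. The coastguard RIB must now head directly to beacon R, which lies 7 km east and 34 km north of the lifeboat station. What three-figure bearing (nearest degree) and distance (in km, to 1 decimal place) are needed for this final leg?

026°, 17.9 km

Leg 1 (357°, 18 km): east 18 sin 357° = -0.94, north 18 cos 357° = 17.98
Current position: (-0.94, 17.98). Target: (7, 34). Remaining: Δeast = 7.94, Δnorth = 16.02.
Bearing = atan2(7.94, 16.02) mod 360° = 26.36°; distance = √((7.94)² + (16.02)²) = 17.885 km.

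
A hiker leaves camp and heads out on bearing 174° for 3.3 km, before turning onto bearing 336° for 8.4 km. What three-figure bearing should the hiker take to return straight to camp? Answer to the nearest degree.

145°

Leg 1 (174°, 3.3 km): east 3.3 sin 174° = 0.34, north 3.3 cos 174° = -3.28
Leg 2 (336°, 8.4 km): east 8.4 sin 336° = -3.42, north 8.4 cos 336° = 7.67
Net displacement: -3.07 east, 4.39 north. Direction back to start is (3.07, -4.39): bearing = atan2(3.07, -4.39) mod 360° = 145.03° ≈ 145°.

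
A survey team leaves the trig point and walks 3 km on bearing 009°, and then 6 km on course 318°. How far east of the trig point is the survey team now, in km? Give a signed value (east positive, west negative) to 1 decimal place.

-3.5 km

Leg 1 (009°, 3 km): east 3 sin 9° = 0.47, north 3 cos 9° = 2.96
Leg 2 (318°, 6 km): east 6 sin 318° = -4.01, north 6 cos 318° = 4.46
Net east component: -3.55 km.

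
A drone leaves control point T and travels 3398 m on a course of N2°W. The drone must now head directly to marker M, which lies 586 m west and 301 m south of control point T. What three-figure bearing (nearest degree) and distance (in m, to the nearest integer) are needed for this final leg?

Leg 1 (N2°W, 3398 m): east 3398 sin 358° = -118.59, north 3398 cos 358° = 3395.93
Current position: (-118.59, 3395.93). Target: (-586, -301). Remaining: Δeast = -467.41, Δnorth = -3696.93.
Bearing = atan2(-467.41, -3696.93) mod 360° = 187.21°; distance = √((-467.41)² + (-3696.93)²) = 3726.361 m.

187°, 3726 m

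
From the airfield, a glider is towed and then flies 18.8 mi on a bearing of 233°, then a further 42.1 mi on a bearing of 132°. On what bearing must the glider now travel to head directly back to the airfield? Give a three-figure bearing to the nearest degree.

338°

Leg 1 (233°, 18.8 mi): east 18.8 sin 233° = -15.01, north 18.8 cos 233° = -11.31
Leg 2 (132°, 42.1 mi): east 42.1 sin 132° = 31.29, north 42.1 cos 132° = -28.17
Net displacement: 16.27 east, -39.48 north. Direction back to start is (-16.27, 39.48): bearing = atan2(-16.27, 39.48) mod 360° = 337.60° ≈ 338°.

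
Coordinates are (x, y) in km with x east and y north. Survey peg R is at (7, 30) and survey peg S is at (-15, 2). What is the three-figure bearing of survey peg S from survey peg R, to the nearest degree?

Δeast = -15 − 7 = -22.00; Δnorth = 2 − 30 = -28.00.
Bearing = atan2(Δeast, Δnorth) mod 360° = 218.16° ≈ 218°.

218°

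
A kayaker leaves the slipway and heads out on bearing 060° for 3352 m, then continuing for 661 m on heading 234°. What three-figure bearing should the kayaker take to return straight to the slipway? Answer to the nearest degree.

241°

Leg 1 (060°, 3352 m): east 3352 sin 60° = 2902.92, north 3352 cos 60° = 1676.00
Leg 2 (234°, 661 m): east 661 sin 234° = -534.76, north 661 cos 234° = -388.53
Net displacement: 2368.16 east, 1287.47 north. Direction back to start is (-2368.16, -1287.47): bearing = atan2(-2368.16, -1287.47) mod 360° = 241.47° ≈ 241°.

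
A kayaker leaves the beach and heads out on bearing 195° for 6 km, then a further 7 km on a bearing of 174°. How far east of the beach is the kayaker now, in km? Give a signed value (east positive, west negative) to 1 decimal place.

Leg 1 (195°, 6 km): east 6 sin 195° = -1.55, north 6 cos 195° = -5.80
Leg 2 (174°, 7 km): east 7 sin 174° = 0.73, north 7 cos 174° = -6.96
Net east component: -0.82 km.

-0.8 km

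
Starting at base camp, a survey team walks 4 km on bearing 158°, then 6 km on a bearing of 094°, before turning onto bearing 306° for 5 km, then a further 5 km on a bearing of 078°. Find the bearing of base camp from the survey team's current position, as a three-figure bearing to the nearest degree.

Leg 1 (158°, 4 km): east 4 sin 158° = 1.50, north 4 cos 158° = -3.71
Leg 2 (094°, 6 km): east 6 sin 94° = 5.99, north 6 cos 94° = -0.42
Leg 3 (306°, 5 km): east 5 sin 306° = -4.05, north 5 cos 306° = 2.94
Leg 4 (078°, 5 km): east 5 sin 78° = 4.89, north 5 cos 78° = 1.04
Net displacement: 8.33 east, -0.15 north. Direction back to start is (-8.33, 0.15): bearing = atan2(-8.33, 0.15) mod 360° = 271.02° ≈ 271°.

271°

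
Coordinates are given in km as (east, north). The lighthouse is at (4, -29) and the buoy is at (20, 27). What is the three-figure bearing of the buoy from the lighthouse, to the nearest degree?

Δeast = 20 − 4 = 16.00; Δnorth = 27 − -29 = 56.00.
Bearing = atan2(Δeast, Δnorth) mod 360° = 15.95° ≈ 016°.

016°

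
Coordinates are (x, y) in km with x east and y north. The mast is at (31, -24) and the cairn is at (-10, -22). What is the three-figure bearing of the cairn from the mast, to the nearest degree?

Δeast = -10 − 31 = -41.00; Δnorth = -22 − -24 = 2.00.
Bearing = atan2(Δeast, Δnorth) mod 360° = 272.79° ≈ 273°.

273°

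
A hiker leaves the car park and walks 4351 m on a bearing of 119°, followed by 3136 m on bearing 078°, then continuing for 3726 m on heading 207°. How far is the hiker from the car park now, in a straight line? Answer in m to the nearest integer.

Leg 1 (119°, 4351 m): east 4351 sin 119° = 3805.47, north 4351 cos 119° = -2109.41
Leg 2 (078°, 3136 m): east 3136 sin 78° = 3067.47, north 3136 cos 78° = 652.01
Leg 3 (207°, 3726 m): east 3726 sin 207° = -1691.57, north 3726 cos 207° = -3319.89
Net: 5181.37 east, -4777.29 north. Distance = √((5181.37)² + (-4777.29)²) = 7047.630 m.

7048 m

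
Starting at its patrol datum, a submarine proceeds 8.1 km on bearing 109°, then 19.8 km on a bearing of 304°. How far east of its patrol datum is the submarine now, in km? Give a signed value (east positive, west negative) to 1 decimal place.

-8.8 km

Leg 1 (109°, 8.1 km): east 8.1 sin 109° = 7.66, north 8.1 cos 109° = -2.64
Leg 2 (304°, 19.8 km): east 19.8 sin 304° = -16.41, north 19.8 cos 304° = 11.07
Net east component: -8.76 km.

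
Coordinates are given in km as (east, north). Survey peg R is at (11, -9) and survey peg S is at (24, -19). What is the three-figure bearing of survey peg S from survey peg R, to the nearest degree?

Δeast = 24 − 11 = 13.00; Δnorth = -19 − -9 = -10.00.
Bearing = atan2(Δeast, Δnorth) mod 360° = 127.57° ≈ 128°.

128°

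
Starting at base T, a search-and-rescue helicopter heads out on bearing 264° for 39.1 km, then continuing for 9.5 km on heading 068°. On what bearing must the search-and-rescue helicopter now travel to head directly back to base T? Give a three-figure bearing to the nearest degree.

089°

Leg 1 (264°, 39.1 km): east 39.1 sin 264° = -38.89, north 39.1 cos 264° = -4.09
Leg 2 (068°, 9.5 km): east 9.5 sin 68° = 8.81, north 9.5 cos 68° = 3.56
Net displacement: -30.08 east, -0.53 north. Direction back to start is (30.08, 0.53): bearing = atan2(30.08, 0.53) mod 360° = 88.99° ≈ 089°.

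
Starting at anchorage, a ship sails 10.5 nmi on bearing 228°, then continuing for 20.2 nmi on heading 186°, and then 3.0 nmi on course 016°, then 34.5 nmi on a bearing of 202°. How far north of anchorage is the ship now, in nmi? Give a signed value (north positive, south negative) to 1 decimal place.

Leg 1 (228°, 10.5 nmi): east 10.5 sin 228° = -7.80, north 10.5 cos 228° = -7.03
Leg 2 (186°, 20.2 nmi): east 20.2 sin 186° = -2.11, north 20.2 cos 186° = -20.09
Leg 3 (016°, 3.0 nmi): east 3.0 sin 16° = 0.83, north 3.0 cos 16° = 2.88
Leg 4 (202°, 34.5 nmi): east 34.5 sin 202° = -12.92, north 34.5 cos 202° = -31.99
Net north component: -56.22 nmi.

-56.2 nmi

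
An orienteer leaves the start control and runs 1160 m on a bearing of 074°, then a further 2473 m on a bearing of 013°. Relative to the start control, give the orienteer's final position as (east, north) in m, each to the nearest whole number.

Leg 1 (074°, 1160 m): east 1160 sin 74° = 1115.06, north 1160 cos 74° = 319.74
Leg 2 (013°, 2473 m): east 2473 sin 13° = 556.30, north 2473 cos 13° = 2409.62
Summing: 1671.37 m east, 2729.36 m north → (1671, 2729).

(1671, 2729)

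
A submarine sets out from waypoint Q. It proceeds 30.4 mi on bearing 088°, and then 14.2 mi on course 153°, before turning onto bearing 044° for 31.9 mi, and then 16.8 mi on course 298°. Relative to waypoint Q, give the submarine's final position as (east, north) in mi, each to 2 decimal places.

Leg 1 (088°, 30.4 mi): east 30.4 sin 88° = 30.38, north 30.4 cos 88° = 1.06
Leg 2 (153°, 14.2 mi): east 14.2 sin 153° = 6.45, north 14.2 cos 153° = -12.65
Leg 3 (044°, 31.9 mi): east 31.9 sin 44° = 22.16, north 31.9 cos 44° = 22.95
Leg 4 (298°, 16.8 mi): east 16.8 sin 298° = -14.83, north 16.8 cos 298° = 7.89
Summing: 44.15 mi east, 19.24 mi north → (44.15, 19.24).

(44.15, 19.24)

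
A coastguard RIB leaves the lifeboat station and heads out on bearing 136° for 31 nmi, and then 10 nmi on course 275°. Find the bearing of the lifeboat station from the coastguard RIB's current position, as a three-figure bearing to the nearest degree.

332°

Leg 1 (136°, 31 nmi): east 31 sin 136° = 21.53, north 31 cos 136° = -22.30
Leg 2 (275°, 10 nmi): east 10 sin 275° = -9.96, north 10 cos 275° = 0.87
Net displacement: 11.57 east, -21.43 north. Direction back to start is (-11.57, 21.43): bearing = atan2(-11.57, 21.43) mod 360° = 331.63° ≈ 332°.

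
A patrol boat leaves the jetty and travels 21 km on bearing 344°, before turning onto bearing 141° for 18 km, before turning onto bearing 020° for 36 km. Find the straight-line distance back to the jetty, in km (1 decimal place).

43.8 km

Leg 1 (344°, 21 km): east 21 sin 344° = -5.79, north 21 cos 344° = 20.19
Leg 2 (141°, 18 km): east 18 sin 141° = 11.33, north 18 cos 141° = -13.99
Leg 3 (020°, 36 km): east 36 sin 20° = 12.31, north 36 cos 20° = 33.83
Net: 17.85 east, 40.03 north. Distance = √((17.85)² + (40.03)²) = 43.827 km.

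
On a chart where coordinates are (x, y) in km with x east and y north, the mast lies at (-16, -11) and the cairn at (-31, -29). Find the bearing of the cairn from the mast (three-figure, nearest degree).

Δeast = -31 − -16 = -15.00; Δnorth = -29 − -11 = -18.00.
Bearing = atan2(Δeast, Δnorth) mod 360° = 219.81° ≈ 220°.

220°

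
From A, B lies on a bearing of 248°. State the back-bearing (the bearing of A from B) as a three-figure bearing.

068°

Back-bearing = 248° − 180° = 068°.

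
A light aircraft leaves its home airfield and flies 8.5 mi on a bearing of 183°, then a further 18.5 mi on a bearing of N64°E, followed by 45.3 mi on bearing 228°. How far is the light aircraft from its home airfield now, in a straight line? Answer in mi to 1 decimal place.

35.3 mi

Leg 1 (183°, 8.5 mi): east 8.5 sin 183° = -0.44, north 8.5 cos 183° = -8.49
Leg 2 (N64°E, 18.5 mi): east 18.5 sin 64° = 16.63, north 18.5 cos 64° = 8.11
Leg 3 (228°, 45.3 mi): east 45.3 sin 228° = -33.66, north 45.3 cos 228° = -30.31
Net: -17.48 east, -30.69 north. Distance = √((-17.48)² + (-30.69)²) = 35.320 mi.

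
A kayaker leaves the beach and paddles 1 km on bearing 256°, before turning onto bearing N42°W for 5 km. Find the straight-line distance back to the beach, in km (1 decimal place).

Leg 1 (256°, 1 km): east 1 sin 256° = -0.97, north 1 cos 256° = -0.24
Leg 2 (N42°W, 5 km): east 5 sin 318° = -3.35, north 5 cos 318° = 3.72
Net: -4.32 east, 3.47 north. Distance = √((-4.32)² + (3.47)²) = 5.540 km.

5.5 km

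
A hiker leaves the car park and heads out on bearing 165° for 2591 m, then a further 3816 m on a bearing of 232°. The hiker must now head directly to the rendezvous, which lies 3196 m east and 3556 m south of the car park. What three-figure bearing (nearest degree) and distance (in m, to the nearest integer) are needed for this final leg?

Leg 1 (165°, 2591 m): east 2591 sin 165° = 670.60, north 2591 cos 165° = -2502.71
Leg 2 (232°, 3816 m): east 3816 sin 232° = -3007.05, north 3816 cos 232° = -2349.36
Current position: (-2336.45, -4852.08). Target: (3196, -3556). Remaining: Δeast = 5532.45, Δnorth = 1296.08.
Bearing = atan2(5532.45, 1296.08) mod 360° = 76.82°; distance = √((5532.45)² + (1296.08)²) = 5682.236 m.

077°, 5682 m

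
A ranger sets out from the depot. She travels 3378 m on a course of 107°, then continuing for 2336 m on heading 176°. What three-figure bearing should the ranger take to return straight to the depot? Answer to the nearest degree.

314°

Leg 1 (107°, 3378 m): east 3378 sin 107° = 3230.40, north 3378 cos 107° = -987.63
Leg 2 (176°, 2336 m): east 2336 sin 176° = 162.95, north 2336 cos 176° = -2330.31
Net displacement: 3393.35 east, -3317.94 north. Direction back to start is (-3393.35, 3317.94): bearing = atan2(-3393.35, 3317.94) mod 360° = 314.36° ≈ 314°.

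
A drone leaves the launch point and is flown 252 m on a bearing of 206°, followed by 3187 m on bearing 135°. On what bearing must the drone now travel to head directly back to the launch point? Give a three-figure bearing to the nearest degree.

319°

Leg 1 (206°, 252 m): east 252 sin 206° = -110.47, north 252 cos 206° = -226.50
Leg 2 (135°, 3187 m): east 3187 sin 135° = 2253.55, north 3187 cos 135° = -2253.55
Net displacement: 2143.08 east, -2480.05 north. Direction back to start is (-2143.08, 2480.05): bearing = atan2(-2143.08, 2480.05) mod 360° = 319.17° ≈ 319°.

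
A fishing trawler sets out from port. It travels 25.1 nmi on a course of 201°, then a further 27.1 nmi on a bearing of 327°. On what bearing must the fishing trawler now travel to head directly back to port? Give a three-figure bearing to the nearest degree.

Leg 1 (201°, 25.1 nmi): east 25.1 sin 201° = -9.00, north 25.1 cos 201° = -23.43
Leg 2 (327°, 27.1 nmi): east 27.1 sin 327° = -14.76, north 27.1 cos 327° = 22.73
Net displacement: -23.75 east, -0.70 north. Direction back to start is (23.75, 0.70): bearing = atan2(23.75, 0.70) mod 360° = 88.30° ≈ 088°.

088°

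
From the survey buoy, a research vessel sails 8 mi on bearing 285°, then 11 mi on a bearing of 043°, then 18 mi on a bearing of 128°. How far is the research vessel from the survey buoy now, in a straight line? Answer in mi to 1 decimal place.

14.0 mi

Leg 1 (285°, 8 mi): east 8 sin 285° = -7.73, north 8 cos 285° = 2.07
Leg 2 (043°, 11 mi): east 11 sin 43° = 7.50, north 11 cos 43° = 8.04
Leg 3 (128°, 18 mi): east 18 sin 128° = 14.18, north 18 cos 128° = -11.08
Net: 13.96 east, -0.97 north. Distance = √((13.96)² + (-0.97)²) = 13.992 mi.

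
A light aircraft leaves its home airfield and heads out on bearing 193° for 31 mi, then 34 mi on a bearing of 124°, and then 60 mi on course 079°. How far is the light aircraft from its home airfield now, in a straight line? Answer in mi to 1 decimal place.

88.6 mi

Leg 1 (193°, 31 mi): east 31 sin 193° = -6.97, north 31 cos 193° = -30.21
Leg 2 (124°, 34 mi): east 34 sin 124° = 28.19, north 34 cos 124° = -19.01
Leg 3 (079°, 60 mi): east 60 sin 79° = 58.90, north 60 cos 79° = 11.45
Net: 80.11 east, -37.77 north. Distance = √((80.11)² + (-37.77)²) = 88.568 mi.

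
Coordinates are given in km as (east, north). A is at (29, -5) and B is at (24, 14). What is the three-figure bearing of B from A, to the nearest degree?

Δeast = 24 − 29 = -5.00; Δnorth = 14 − -5 = 19.00.
Bearing = atan2(Δeast, Δnorth) mod 360° = 345.26° ≈ 345°.

345°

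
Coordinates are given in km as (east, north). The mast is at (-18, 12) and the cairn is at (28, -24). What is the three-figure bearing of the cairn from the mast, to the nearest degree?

Δeast = 28 − -18 = 46.00; Δnorth = -24 − 12 = -36.00.
Bearing = atan2(Δeast, Δnorth) mod 360° = 128.05° ≈ 128°.

128°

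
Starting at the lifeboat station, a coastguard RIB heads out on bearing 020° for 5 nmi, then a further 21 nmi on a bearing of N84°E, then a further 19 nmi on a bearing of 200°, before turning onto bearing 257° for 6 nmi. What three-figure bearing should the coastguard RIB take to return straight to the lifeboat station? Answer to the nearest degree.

Leg 1 (020°, 5 nmi): east 5 sin 20° = 1.71, north 5 cos 20° = 4.70
Leg 2 (N84°E, 21 nmi): east 21 sin 84° = 20.88, north 21 cos 84° = 2.20
Leg 3 (200°, 19 nmi): east 19 sin 200° = -6.50, north 19 cos 200° = -17.85
Leg 4 (257°, 6 nmi): east 6 sin 257° = -5.85, north 6 cos 257° = -1.35
Net displacement: 10.25 east, -12.31 north. Direction back to start is (-10.25, 12.31): bearing = atan2(-10.25, 12.31) mod 360° = 320.22° ≈ 320°.

320°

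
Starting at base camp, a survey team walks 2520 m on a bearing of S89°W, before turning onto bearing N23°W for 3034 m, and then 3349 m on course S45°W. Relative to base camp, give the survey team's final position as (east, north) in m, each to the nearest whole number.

Leg 1 (S89°W, 2520 m): east 2520 sin 269° = -2519.62, north 2520 cos 269° = -43.98
Leg 2 (N23°W, 3034 m): east 3034 sin 337° = -1185.48, north 3034 cos 337° = 2792.81
Leg 3 (S45°W, 3349 m): east 3349 sin 225° = -2368.10, north 3349 cos 225° = -2368.10
Summing: -6073.20 m east, 380.73 m north → (-6073, 381).

(-6073, 381)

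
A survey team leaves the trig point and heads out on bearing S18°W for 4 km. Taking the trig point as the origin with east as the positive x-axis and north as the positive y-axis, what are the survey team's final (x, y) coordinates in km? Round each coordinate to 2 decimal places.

(-1.24, -3.80)

Leg 1 (S18°W, 4 km): east 4 sin 198° = -1.24, north 4 cos 198° = -3.80
Summing: -1.24 km east, -3.80 km north → (-1.24, -3.80).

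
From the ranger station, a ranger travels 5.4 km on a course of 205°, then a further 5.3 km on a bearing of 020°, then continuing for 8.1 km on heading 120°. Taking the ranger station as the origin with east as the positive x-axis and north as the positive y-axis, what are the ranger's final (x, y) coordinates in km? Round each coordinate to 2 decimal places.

(6.55, -3.96)

Leg 1 (205°, 5.4 km): east 5.4 sin 205° = -2.28, north 5.4 cos 205° = -4.89
Leg 2 (020°, 5.3 km): east 5.3 sin 20° = 1.81, north 5.3 cos 20° = 4.98
Leg 3 (120°, 8.1 km): east 8.1 sin 120° = 7.01, north 8.1 cos 120° = -4.05
Summing: 6.55 km east, -3.96 km north → (6.55, -3.96).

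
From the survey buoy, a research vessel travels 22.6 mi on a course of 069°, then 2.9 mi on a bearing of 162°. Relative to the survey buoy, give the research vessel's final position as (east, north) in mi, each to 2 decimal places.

(22.00, 5.34)

Leg 1 (069°, 22.6 mi): east 22.6 sin 69° = 21.10, north 22.6 cos 69° = 8.10
Leg 2 (162°, 2.9 mi): east 2.9 sin 162° = 0.90, north 2.9 cos 162° = -2.76
Summing: 22.00 mi east, 5.34 mi north → (22.00, 5.34).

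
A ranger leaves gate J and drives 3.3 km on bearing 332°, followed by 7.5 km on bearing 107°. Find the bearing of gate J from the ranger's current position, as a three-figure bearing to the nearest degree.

263°

Leg 1 (332°, 3.3 km): east 3.3 sin 332° = -1.55, north 3.3 cos 332° = 2.91
Leg 2 (107°, 7.5 km): east 7.5 sin 107° = 7.17, north 7.5 cos 107° = -2.19
Net displacement: 5.62 east, 0.72 north. Direction back to start is (-5.62, -0.72): bearing = atan2(-5.62, -0.72) mod 360° = 262.69° ≈ 263°.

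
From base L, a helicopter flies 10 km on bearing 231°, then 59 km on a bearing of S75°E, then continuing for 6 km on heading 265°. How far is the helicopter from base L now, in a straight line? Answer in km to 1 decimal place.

Leg 1 (231°, 10 km): east 10 sin 231° = -7.77, north 10 cos 231° = -6.29
Leg 2 (S75°E, 59 km): east 59 sin 105° = 56.99, north 59 cos 105° = -15.27
Leg 3 (265°, 6 km): east 6 sin 265° = -5.98, north 6 cos 265° = -0.52
Net: 43.24 east, -22.09 north. Distance = √((43.24)² + (-22.09)²) = 48.555 km.

48.6 km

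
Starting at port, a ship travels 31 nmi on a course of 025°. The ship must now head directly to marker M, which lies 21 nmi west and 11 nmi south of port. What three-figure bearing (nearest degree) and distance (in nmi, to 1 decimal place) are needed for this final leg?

Leg 1 (025°, 31 nmi): east 31 sin 25° = 13.10, north 31 cos 25° = 28.10
Current position: (13.10, 28.10). Target: (-21, -11). Remaining: Δeast = -34.10, Δnorth = -39.10.
Bearing = atan2(-34.10, -39.10) mod 360° = 221.10°; distance = √((-34.10)² + (-39.10)²) = 51.878 nmi.

221°, 51.9 nmi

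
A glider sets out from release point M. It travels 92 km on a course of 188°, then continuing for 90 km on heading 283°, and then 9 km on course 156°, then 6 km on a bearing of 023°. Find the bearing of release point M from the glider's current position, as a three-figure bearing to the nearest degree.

052°

Leg 1 (188°, 92 km): east 92 sin 188° = -12.80, north 92 cos 188° = -91.10
Leg 2 (283°, 90 km): east 90 sin 283° = -87.69, north 90 cos 283° = 20.25
Leg 3 (156°, 9 km): east 9 sin 156° = 3.66, north 9 cos 156° = -8.22
Leg 4 (023°, 6 km): east 6 sin 23° = 2.34, north 6 cos 23° = 5.52
Net displacement: -94.49 east, -73.56 north. Direction back to start is (94.49, 73.56): bearing = atan2(94.49, 73.56) mod 360° = 52.10° ≈ 052°.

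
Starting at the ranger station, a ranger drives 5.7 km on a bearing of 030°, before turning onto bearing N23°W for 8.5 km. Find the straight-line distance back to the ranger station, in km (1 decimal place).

Leg 1 (030°, 5.7 km): east 5.7 sin 30° = 2.85, north 5.7 cos 30° = 4.94
Leg 2 (N23°W, 8.5 km): east 8.5 sin 337° = -3.32, north 8.5 cos 337° = 7.82
Net: -0.47 east, 12.76 north. Distance = √((-0.47)² + (12.76)²) = 12.769 km.

12.8 km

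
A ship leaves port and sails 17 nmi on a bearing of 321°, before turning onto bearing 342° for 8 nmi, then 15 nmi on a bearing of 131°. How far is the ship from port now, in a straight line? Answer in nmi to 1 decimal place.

11.1 nmi

Leg 1 (321°, 17 nmi): east 17 sin 321° = -10.70, north 17 cos 321° = 13.21
Leg 2 (342°, 8 nmi): east 8 sin 342° = -2.47, north 8 cos 342° = 7.61
Leg 3 (131°, 15 nmi): east 15 sin 131° = 11.32, north 15 cos 131° = -9.84
Net: -1.85 east, 10.98 north. Distance = √((-1.85)² + (10.98)²) = 11.134 nmi.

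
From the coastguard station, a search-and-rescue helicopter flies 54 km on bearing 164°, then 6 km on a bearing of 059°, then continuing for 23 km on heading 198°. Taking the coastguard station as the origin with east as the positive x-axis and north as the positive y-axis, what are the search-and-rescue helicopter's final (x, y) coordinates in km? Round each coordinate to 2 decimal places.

Leg 1 (164°, 54 km): east 54 sin 164° = 14.88, north 54 cos 164° = -51.91
Leg 2 (059°, 6 km): east 6 sin 59° = 5.14, north 6 cos 59° = 3.09
Leg 3 (198°, 23 km): east 23 sin 198° = -7.11, north 23 cos 198° = -21.87
Summing: 12.92 km east, -70.69 km north → (12.92, -70.69).

(12.92, -70.69)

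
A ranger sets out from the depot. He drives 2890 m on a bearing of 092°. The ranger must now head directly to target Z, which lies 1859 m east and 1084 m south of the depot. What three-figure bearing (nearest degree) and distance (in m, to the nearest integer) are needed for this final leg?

226°, 1423 m

Leg 1 (092°, 2890 m): east 2890 sin 92° = 2888.24, north 2890 cos 92° = -100.86
Current position: (2888.24, -100.86). Target: (1859, -1084). Remaining: Δeast = -1029.24, Δnorth = -983.14.
Bearing = atan2(-1029.24, -983.14) mod 360° = 226.31°; distance = √((-1029.24)² + (-983.14)²) = 1423.341 m.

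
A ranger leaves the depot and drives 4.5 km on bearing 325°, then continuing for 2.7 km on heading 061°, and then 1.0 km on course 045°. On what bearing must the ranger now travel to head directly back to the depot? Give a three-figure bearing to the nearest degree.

185°

Leg 1 (325°, 4.5 km): east 4.5 sin 325° = -2.58, north 4.5 cos 325° = 3.69
Leg 2 (061°, 2.7 km): east 2.7 sin 61° = 2.36, north 2.7 cos 61° = 1.31
Leg 3 (045°, 1.0 km): east 1.0 sin 45° = 0.71, north 1.0 cos 45° = 0.71
Net displacement: 0.49 east, 5.70 north. Direction back to start is (-0.49, -5.70): bearing = atan2(-0.49, -5.70) mod 360° = 184.89° ≈ 185°.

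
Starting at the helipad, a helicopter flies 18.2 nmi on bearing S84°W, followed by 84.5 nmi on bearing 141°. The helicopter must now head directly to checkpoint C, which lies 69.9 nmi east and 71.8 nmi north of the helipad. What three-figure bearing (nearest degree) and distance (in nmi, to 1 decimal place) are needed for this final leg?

Leg 1 (S84°W, 18.2 nmi): east 18.2 sin 264° = -18.10, north 18.2 cos 264° = -1.90
Leg 2 (141°, 84.5 nmi): east 84.5 sin 141° = 53.18, north 84.5 cos 141° = -65.67
Current position: (35.08, -67.57). Target: (69.9, 71.8). Remaining: Δeast = 34.82, Δnorth = 139.37.
Bearing = atan2(34.82, 139.37) mod 360° = 14.03°; distance = √((34.82)² + (139.37)²) = 143.656 nmi.

014°, 143.7 nmi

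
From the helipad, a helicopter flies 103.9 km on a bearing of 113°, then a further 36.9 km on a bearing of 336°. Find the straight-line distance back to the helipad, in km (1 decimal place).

80.9 km

Leg 1 (113°, 103.9 km): east 103.9 sin 113° = 95.64, north 103.9 cos 113° = -40.60
Leg 2 (336°, 36.9 km): east 36.9 sin 336° = -15.01, north 36.9 cos 336° = 33.71
Net: 80.63 east, -6.89 north. Distance = √((80.63)² + (-6.89)²) = 80.925 km.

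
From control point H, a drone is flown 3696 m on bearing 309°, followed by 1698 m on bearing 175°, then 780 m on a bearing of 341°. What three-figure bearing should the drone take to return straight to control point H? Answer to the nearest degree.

Leg 1 (309°, 3696 m): east 3696 sin 309° = -2872.33, north 3696 cos 309° = 2325.97
Leg 2 (175°, 1698 m): east 1698 sin 175° = 147.99, north 1698 cos 175° = -1691.54
Leg 3 (341°, 780 m): east 780 sin 341° = -253.94, north 780 cos 341° = 737.50
Net displacement: -2978.28 east, 1371.93 north. Direction back to start is (2978.28, -1371.93): bearing = atan2(2978.28, -1371.93) mod 360° = 114.73° ≈ 115°.

115°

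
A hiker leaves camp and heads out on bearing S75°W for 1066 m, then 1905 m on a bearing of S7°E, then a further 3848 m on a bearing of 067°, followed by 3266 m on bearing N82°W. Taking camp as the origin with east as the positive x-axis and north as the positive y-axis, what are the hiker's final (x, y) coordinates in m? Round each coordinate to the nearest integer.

Leg 1 (S75°W, 1066 m): east 1066 sin 255° = -1029.68, north 1066 cos 255° = -275.90
Leg 2 (S7°E, 1905 m): east 1905 sin 173° = 232.16, north 1905 cos 173° = -1890.80
Leg 3 (067°, 3848 m): east 3848 sin 67° = 3542.10, north 3848 cos 67° = 1503.53
Leg 4 (N82°W, 3266 m): east 3266 sin 278° = -3234.22, north 3266 cos 278° = 454.54
Summing: -489.63 m east, -208.63 m north → (-490, -209).

(-490, -209)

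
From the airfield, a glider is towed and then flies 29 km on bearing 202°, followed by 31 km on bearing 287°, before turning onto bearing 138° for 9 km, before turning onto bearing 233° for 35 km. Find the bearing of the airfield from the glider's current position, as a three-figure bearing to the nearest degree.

Leg 1 (202°, 29 km): east 29 sin 202° = -10.86, north 29 cos 202° = -26.89
Leg 2 (287°, 31 km): east 31 sin 287° = -29.65, north 31 cos 287° = 9.06
Leg 3 (138°, 9 km): east 9 sin 138° = 6.02, north 9 cos 138° = -6.69
Leg 4 (233°, 35 km): east 35 sin 233° = -27.95, north 35 cos 233° = -21.06
Net displacement: -62.44 east, -45.58 north. Direction back to start is (62.44, 45.58): bearing = atan2(62.44, 45.58) mod 360° = 53.87° ≈ 054°.

054°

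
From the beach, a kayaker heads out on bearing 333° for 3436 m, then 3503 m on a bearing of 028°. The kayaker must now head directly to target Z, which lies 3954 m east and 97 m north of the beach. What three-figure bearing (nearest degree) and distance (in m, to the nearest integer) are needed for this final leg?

Leg 1 (333°, 3436 m): east 3436 sin 333° = -1559.91, north 3436 cos 333° = 3061.50
Leg 2 (028°, 3503 m): east 3503 sin 28° = 1644.56, north 3503 cos 28° = 3092.97
Current position: (84.65, 6154.46). Target: (3954, 97). Remaining: Δeast = 3869.35, Δnorth = -6057.46.
Bearing = atan2(3869.35, -6057.46) mod 360° = 147.43°; distance = √((3869.35)² + (-6057.46)²) = 7187.820 m.

147°, 7188 m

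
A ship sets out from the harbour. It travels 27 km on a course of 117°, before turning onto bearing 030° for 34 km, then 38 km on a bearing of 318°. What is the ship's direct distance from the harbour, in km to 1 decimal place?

48.0 km

Leg 1 (117°, 27 km): east 27 sin 117° = 24.06, north 27 cos 117° = -12.26
Leg 2 (030°, 34 km): east 34 sin 30° = 17.00, north 34 cos 30° = 29.44
Leg 3 (318°, 38 km): east 38 sin 318° = -25.43, north 38 cos 318° = 28.24
Net: 15.63 east, 45.43 north. Distance = √((15.63)² + (45.43)²) = 48.040 km.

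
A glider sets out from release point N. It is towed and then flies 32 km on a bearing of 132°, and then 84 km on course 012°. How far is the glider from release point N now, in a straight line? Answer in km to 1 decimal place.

73.4 km

Leg 1 (132°, 32 km): east 32 sin 132° = 23.78, north 32 cos 132° = -21.41
Leg 2 (012°, 84 km): east 84 sin 12° = 17.46, north 84 cos 12° = 82.16
Net: 41.25 east, 60.75 north. Distance = √((41.25)² + (60.75)²) = 73.430 km.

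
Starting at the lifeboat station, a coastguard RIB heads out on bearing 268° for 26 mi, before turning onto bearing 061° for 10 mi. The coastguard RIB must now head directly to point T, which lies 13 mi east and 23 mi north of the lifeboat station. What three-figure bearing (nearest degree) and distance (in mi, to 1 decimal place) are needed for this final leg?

058°, 35.7 mi

Leg 1 (268°, 26 mi): east 26 sin 268° = -25.98, north 26 cos 268° = -0.91
Leg 2 (061°, 10 mi): east 10 sin 61° = 8.75, north 10 cos 61° = 4.85
Current position: (-17.24, 3.94). Target: (13, 23). Remaining: Δeast = 30.24, Δnorth = 19.06.
Bearing = atan2(30.24, 19.06) mod 360° = 57.78°; distance = √((30.24)² + (19.06)²) = 35.743 mi.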